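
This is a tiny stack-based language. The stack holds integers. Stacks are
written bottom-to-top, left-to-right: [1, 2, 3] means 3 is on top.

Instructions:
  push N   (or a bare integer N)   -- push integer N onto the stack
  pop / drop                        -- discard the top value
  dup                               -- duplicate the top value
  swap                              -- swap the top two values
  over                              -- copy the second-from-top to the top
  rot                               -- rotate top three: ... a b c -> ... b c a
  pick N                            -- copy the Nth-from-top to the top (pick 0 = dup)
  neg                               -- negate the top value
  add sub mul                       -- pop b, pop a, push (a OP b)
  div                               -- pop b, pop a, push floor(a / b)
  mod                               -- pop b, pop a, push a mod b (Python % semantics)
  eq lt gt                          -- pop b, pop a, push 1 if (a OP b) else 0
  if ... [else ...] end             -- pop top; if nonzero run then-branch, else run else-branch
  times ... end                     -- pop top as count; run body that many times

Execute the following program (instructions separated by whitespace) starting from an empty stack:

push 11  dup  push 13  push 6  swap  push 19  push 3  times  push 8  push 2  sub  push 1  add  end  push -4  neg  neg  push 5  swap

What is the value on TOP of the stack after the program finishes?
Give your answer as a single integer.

Answer: -4

Derivation:
After 'push 11': [11]
After 'dup': [11, 11]
After 'push 13': [11, 11, 13]
After 'push 6': [11, 11, 13, 6]
After 'swap': [11, 11, 6, 13]
After 'push 19': [11, 11, 6, 13, 19]
After 'push 3': [11, 11, 6, 13, 19, 3]
After 'times': [11, 11, 6, 13, 19]
After 'push 8': [11, 11, 6, 13, 19, 8]
After 'push 2': [11, 11, 6, 13, 19, 8, 2]
  ...
After 'push 8': [11, 11, 6, 13, 19, 7, 7, 8]
After 'push 2': [11, 11, 6, 13, 19, 7, 7, 8, 2]
After 'sub': [11, 11, 6, 13, 19, 7, 7, 6]
After 'push 1': [11, 11, 6, 13, 19, 7, 7, 6, 1]
After 'add': [11, 11, 6, 13, 19, 7, 7, 7]
After 'push -4': [11, 11, 6, 13, 19, 7, 7, 7, -4]
After 'neg': [11, 11, 6, 13, 19, 7, 7, 7, 4]
After 'neg': [11, 11, 6, 13, 19, 7, 7, 7, -4]
After 'push 5': [11, 11, 6, 13, 19, 7, 7, 7, -4, 5]
After 'swap': [11, 11, 6, 13, 19, 7, 7, 7, 5, -4]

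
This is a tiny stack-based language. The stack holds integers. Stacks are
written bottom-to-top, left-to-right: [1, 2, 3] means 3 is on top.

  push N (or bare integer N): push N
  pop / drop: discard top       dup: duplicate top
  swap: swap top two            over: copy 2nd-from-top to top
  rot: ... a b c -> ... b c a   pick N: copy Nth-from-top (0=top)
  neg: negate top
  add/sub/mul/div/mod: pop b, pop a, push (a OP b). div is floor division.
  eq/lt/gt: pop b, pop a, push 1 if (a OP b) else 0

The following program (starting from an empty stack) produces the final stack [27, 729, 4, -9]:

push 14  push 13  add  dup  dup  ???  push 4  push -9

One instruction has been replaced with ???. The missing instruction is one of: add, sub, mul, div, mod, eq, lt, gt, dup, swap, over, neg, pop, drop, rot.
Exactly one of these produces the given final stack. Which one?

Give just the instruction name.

Answer: mul

Derivation:
Stack before ???: [27, 27, 27]
Stack after ???:  [27, 729]
The instruction that transforms [27, 27, 27] -> [27, 729] is: mul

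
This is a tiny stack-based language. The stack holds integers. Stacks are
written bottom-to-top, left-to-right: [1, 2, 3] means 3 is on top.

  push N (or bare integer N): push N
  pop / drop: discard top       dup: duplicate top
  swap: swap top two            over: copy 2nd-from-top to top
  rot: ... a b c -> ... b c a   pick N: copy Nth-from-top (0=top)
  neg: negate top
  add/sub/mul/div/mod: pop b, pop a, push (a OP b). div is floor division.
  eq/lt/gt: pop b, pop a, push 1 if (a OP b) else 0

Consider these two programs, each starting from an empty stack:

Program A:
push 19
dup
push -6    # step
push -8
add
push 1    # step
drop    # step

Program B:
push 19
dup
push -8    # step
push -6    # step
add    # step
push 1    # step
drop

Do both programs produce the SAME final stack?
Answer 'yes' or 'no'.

Program A trace:
  After 'push 19': [19]
  After 'dup': [19, 19]
  After 'push -6': [19, 19, -6]
  After 'push -8': [19, 19, -6, -8]
  After 'add': [19, 19, -14]
  After 'push 1': [19, 19, -14, 1]
  After 'drop': [19, 19, -14]
Program A final stack: [19, 19, -14]

Program B trace:
  After 'push 19': [19]
  After 'dup': [19, 19]
  After 'push -8': [19, 19, -8]
  After 'push -6': [19, 19, -8, -6]
  After 'add': [19, 19, -14]
  After 'push 1': [19, 19, -14, 1]
  After 'drop': [19, 19, -14]
Program B final stack: [19, 19, -14]
Same: yes

Answer: yes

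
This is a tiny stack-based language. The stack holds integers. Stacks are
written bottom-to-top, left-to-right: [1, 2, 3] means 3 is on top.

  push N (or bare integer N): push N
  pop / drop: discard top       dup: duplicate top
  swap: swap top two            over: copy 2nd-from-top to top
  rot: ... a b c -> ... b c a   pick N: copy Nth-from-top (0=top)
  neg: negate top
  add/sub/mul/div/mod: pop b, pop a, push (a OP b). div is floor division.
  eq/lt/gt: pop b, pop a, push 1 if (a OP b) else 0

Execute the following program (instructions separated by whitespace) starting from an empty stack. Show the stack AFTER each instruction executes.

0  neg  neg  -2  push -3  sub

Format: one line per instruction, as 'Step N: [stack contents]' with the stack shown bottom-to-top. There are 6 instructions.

Step 1: [0]
Step 2: [0]
Step 3: [0]
Step 4: [0, -2]
Step 5: [0, -2, -3]
Step 6: [0, 1]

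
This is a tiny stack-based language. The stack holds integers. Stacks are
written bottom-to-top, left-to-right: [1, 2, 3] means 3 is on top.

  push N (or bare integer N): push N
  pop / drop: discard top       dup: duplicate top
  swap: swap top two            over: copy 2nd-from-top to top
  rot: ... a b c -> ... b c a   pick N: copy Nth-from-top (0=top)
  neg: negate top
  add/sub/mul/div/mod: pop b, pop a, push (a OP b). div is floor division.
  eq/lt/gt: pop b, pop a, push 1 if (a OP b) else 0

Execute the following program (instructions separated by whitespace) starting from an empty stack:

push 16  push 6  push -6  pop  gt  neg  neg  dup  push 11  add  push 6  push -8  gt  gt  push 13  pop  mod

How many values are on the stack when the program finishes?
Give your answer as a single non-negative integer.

Answer: 1

Derivation:
After 'push 16': stack = [16] (depth 1)
After 'push 6': stack = [16, 6] (depth 2)
After 'push -6': stack = [16, 6, -6] (depth 3)
After 'pop': stack = [16, 6] (depth 2)
After 'gt': stack = [1] (depth 1)
After 'neg': stack = [-1] (depth 1)
After 'neg': stack = [1] (depth 1)
After 'dup': stack = [1, 1] (depth 2)
After 'push 11': stack = [1, 1, 11] (depth 3)
After 'add': stack = [1, 12] (depth 2)
After 'push 6': stack = [1, 12, 6] (depth 3)
After 'push -8': stack = [1, 12, 6, -8] (depth 4)
After 'gt': stack = [1, 12, 1] (depth 3)
After 'gt': stack = [1, 1] (depth 2)
After 'push 13': stack = [1, 1, 13] (depth 3)
After 'pop': stack = [1, 1] (depth 2)
After 'mod': stack = [0] (depth 1)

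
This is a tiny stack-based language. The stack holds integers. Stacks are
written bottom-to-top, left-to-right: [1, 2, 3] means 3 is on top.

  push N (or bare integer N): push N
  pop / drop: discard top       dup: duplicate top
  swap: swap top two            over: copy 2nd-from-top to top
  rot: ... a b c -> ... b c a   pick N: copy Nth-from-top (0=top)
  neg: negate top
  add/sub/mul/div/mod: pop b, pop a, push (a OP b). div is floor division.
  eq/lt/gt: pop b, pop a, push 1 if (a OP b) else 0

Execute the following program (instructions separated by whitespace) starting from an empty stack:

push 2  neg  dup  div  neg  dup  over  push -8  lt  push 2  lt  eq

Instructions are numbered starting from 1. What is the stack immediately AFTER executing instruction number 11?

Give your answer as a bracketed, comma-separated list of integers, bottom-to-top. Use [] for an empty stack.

Answer: [-1, -1, 1]

Derivation:
Step 1 ('push 2'): [2]
Step 2 ('neg'): [-2]
Step 3 ('dup'): [-2, -2]
Step 4 ('div'): [1]
Step 5 ('neg'): [-1]
Step 6 ('dup'): [-1, -1]
Step 7 ('over'): [-1, -1, -1]
Step 8 ('push -8'): [-1, -1, -1, -8]
Step 9 ('lt'): [-1, -1, 0]
Step 10 ('push 2'): [-1, -1, 0, 2]
Step 11 ('lt'): [-1, -1, 1]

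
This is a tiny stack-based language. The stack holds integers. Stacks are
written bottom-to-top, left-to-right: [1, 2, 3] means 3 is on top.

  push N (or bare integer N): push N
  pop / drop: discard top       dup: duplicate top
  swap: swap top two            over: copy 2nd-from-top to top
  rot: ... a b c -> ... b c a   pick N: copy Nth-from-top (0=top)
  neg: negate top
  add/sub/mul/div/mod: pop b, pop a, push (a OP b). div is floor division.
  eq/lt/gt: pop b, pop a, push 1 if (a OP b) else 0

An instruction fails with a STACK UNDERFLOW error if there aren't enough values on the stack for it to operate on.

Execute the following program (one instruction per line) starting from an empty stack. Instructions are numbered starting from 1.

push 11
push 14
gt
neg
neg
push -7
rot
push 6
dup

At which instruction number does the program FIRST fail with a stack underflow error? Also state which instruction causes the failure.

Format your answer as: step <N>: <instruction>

Answer: step 7: rot

Derivation:
Step 1 ('push 11'): stack = [11], depth = 1
Step 2 ('push 14'): stack = [11, 14], depth = 2
Step 3 ('gt'): stack = [0], depth = 1
Step 4 ('neg'): stack = [0], depth = 1
Step 5 ('neg'): stack = [0], depth = 1
Step 6 ('push -7'): stack = [0, -7], depth = 2
Step 7 ('rot'): needs 3 value(s) but depth is 2 — STACK UNDERFLOW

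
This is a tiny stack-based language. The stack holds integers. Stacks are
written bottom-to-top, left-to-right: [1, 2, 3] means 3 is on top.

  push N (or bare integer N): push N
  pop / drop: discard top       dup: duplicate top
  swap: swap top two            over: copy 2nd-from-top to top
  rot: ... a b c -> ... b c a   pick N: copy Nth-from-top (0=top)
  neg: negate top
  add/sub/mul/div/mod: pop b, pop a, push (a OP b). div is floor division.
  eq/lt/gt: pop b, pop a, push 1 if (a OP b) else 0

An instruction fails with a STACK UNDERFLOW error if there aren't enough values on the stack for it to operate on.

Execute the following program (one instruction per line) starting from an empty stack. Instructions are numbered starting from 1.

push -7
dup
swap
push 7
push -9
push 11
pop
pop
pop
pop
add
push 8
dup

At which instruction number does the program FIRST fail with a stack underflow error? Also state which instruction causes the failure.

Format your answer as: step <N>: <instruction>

Answer: step 11: add

Derivation:
Step 1 ('push -7'): stack = [-7], depth = 1
Step 2 ('dup'): stack = [-7, -7], depth = 2
Step 3 ('swap'): stack = [-7, -7], depth = 2
Step 4 ('push 7'): stack = [-7, -7, 7], depth = 3
Step 5 ('push -9'): stack = [-7, -7, 7, -9], depth = 4
Step 6 ('push 11'): stack = [-7, -7, 7, -9, 11], depth = 5
Step 7 ('pop'): stack = [-7, -7, 7, -9], depth = 4
Step 8 ('pop'): stack = [-7, -7, 7], depth = 3
Step 9 ('pop'): stack = [-7, -7], depth = 2
Step 10 ('pop'): stack = [-7], depth = 1
Step 11 ('add'): needs 2 value(s) but depth is 1 — STACK UNDERFLOW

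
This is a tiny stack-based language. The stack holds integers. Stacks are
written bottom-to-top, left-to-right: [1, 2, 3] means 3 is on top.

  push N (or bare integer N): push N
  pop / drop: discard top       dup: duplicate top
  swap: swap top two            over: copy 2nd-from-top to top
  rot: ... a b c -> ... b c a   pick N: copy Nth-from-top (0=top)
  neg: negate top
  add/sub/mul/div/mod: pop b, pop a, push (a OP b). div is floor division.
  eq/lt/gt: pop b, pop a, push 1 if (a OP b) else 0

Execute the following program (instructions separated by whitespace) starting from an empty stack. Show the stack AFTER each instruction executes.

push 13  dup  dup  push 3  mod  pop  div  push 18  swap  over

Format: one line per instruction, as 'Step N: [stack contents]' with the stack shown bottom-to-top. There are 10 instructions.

Step 1: [13]
Step 2: [13, 13]
Step 3: [13, 13, 13]
Step 4: [13, 13, 13, 3]
Step 5: [13, 13, 1]
Step 6: [13, 13]
Step 7: [1]
Step 8: [1, 18]
Step 9: [18, 1]
Step 10: [18, 1, 18]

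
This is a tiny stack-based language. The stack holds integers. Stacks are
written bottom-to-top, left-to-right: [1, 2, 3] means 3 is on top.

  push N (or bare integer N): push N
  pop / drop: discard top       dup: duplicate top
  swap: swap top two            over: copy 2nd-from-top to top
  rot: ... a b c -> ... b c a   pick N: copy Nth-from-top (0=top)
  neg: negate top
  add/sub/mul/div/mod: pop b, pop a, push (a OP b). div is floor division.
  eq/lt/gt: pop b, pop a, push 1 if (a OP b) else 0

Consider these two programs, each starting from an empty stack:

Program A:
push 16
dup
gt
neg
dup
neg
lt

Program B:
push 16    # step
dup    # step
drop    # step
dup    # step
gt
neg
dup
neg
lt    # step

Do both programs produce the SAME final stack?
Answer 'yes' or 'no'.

Answer: yes

Derivation:
Program A trace:
  After 'push 16': [16]
  After 'dup': [16, 16]
  After 'gt': [0]
  After 'neg': [0]
  After 'dup': [0, 0]
  After 'neg': [0, 0]
  After 'lt': [0]
Program A final stack: [0]

Program B trace:
  After 'push 16': [16]
  After 'dup': [16, 16]
  After 'drop': [16]
  After 'dup': [16, 16]
  After 'gt': [0]
  After 'neg': [0]
  After 'dup': [0, 0]
  After 'neg': [0, 0]
  After 'lt': [0]
Program B final stack: [0]
Same: yes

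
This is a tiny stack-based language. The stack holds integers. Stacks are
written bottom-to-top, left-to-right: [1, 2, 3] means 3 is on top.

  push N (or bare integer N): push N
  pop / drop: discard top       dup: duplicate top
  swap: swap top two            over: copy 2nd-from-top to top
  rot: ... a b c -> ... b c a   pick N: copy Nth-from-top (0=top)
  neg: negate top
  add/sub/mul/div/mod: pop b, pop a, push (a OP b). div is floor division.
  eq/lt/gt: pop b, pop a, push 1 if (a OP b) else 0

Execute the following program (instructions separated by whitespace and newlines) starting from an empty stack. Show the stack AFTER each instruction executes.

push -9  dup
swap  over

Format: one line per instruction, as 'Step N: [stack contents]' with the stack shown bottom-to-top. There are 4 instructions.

Step 1: [-9]
Step 2: [-9, -9]
Step 3: [-9, -9]
Step 4: [-9, -9, -9]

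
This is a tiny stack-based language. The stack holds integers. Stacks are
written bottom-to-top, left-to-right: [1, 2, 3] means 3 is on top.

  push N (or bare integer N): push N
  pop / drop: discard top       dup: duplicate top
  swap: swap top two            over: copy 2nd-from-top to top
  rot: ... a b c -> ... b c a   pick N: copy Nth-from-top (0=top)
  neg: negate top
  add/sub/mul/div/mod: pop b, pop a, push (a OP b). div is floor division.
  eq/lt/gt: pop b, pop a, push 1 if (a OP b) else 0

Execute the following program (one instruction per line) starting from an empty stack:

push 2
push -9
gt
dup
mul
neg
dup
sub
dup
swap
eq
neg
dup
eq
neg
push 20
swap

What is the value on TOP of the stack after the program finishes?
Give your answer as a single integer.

Answer: -1

Derivation:
After 'push 2': [2]
After 'push -9': [2, -9]
After 'gt': [1]
After 'dup': [1, 1]
After 'mul': [1]
After 'neg': [-1]
After 'dup': [-1, -1]
After 'sub': [0]
After 'dup': [0, 0]
After 'swap': [0, 0]
After 'eq': [1]
After 'neg': [-1]
After 'dup': [-1, -1]
After 'eq': [1]
After 'neg': [-1]
After 'push 20': [-1, 20]
After 'swap': [20, -1]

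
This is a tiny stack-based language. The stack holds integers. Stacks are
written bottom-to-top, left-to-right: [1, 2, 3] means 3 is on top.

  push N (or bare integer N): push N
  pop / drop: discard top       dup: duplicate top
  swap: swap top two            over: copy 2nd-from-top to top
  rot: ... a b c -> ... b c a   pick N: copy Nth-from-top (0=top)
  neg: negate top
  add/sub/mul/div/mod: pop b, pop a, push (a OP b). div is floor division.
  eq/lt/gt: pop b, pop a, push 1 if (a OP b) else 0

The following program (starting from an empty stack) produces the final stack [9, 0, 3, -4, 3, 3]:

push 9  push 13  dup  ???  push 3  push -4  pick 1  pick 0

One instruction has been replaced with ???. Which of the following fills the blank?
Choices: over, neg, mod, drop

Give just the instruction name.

Answer: mod

Derivation:
Stack before ???: [9, 13, 13]
Stack after ???:  [9, 0]
Checking each choice:
  over: produces [9, 13, 13, 13, 3, -4, 3, 3]
  neg: produces [9, 13, -13, 3, -4, 3, 3]
  mod: MATCH
  drop: produces [9, 13, 3, -4, 3, 3]


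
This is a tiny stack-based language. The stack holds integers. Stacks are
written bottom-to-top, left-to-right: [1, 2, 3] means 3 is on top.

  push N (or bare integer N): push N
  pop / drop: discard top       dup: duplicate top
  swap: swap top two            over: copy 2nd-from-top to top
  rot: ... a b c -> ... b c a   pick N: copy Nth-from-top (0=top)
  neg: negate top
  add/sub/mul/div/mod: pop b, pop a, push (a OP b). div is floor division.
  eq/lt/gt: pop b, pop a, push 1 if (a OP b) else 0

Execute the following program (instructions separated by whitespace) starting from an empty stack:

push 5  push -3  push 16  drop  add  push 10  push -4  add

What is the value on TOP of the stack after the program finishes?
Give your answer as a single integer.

After 'push 5': [5]
After 'push -3': [5, -3]
After 'push 16': [5, -3, 16]
After 'drop': [5, -3]
After 'add': [2]
After 'push 10': [2, 10]
After 'push -4': [2, 10, -4]
After 'add': [2, 6]

Answer: 6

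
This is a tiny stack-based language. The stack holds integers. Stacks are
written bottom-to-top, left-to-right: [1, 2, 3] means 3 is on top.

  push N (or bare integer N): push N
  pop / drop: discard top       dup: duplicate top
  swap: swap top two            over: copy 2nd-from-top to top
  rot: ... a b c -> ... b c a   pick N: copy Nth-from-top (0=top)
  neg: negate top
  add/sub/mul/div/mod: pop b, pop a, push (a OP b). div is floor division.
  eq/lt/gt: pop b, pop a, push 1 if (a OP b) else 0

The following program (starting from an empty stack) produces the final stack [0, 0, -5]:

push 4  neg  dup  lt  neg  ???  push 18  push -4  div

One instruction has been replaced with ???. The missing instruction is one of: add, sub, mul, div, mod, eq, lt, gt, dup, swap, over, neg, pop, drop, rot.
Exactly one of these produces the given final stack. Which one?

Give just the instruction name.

Answer: dup

Derivation:
Stack before ???: [0]
Stack after ???:  [0, 0]
The instruction that transforms [0] -> [0, 0] is: dup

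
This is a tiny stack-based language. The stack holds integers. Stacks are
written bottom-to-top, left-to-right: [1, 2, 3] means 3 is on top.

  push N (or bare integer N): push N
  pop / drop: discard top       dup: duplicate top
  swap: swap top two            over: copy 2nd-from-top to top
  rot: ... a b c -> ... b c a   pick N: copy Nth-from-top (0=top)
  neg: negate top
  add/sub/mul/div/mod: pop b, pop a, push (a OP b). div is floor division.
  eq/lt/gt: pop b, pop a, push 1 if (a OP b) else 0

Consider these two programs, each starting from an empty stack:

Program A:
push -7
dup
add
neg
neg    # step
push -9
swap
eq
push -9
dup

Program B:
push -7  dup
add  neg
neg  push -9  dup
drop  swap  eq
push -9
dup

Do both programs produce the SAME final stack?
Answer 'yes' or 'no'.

Answer: yes

Derivation:
Program A trace:
  After 'push -7': [-7]
  After 'dup': [-7, -7]
  After 'add': [-14]
  After 'neg': [14]
  After 'neg': [-14]
  After 'push -9': [-14, -9]
  After 'swap': [-9, -14]
  After 'eq': [0]
  After 'push -9': [0, -9]
  After 'dup': [0, -9, -9]
Program A final stack: [0, -9, -9]

Program B trace:
  After 'push -7': [-7]
  After 'dup': [-7, -7]
  After 'add': [-14]
  After 'neg': [14]
  After 'neg': [-14]
  After 'push -9': [-14, -9]
  After 'dup': [-14, -9, -9]
  After 'drop': [-14, -9]
  After 'swap': [-9, -14]
  After 'eq': [0]
  After 'push -9': [0, -9]
  After 'dup': [0, -9, -9]
Program B final stack: [0, -9, -9]
Same: yes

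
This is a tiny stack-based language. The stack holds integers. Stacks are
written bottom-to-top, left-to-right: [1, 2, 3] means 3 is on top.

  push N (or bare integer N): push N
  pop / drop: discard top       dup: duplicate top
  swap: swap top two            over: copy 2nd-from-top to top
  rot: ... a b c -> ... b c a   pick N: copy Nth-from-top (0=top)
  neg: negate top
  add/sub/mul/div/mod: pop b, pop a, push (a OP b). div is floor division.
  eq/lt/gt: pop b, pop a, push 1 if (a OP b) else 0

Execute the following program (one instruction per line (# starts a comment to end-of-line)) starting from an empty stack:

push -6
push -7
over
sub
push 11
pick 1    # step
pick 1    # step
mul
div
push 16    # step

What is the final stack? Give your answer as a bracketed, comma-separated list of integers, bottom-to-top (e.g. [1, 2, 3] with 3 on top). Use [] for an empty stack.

After 'push -6': [-6]
After 'push -7': [-6, -7]
After 'over': [-6, -7, -6]
After 'sub': [-6, -1]
After 'push 11': [-6, -1, 11]
After 'pick 1': [-6, -1, 11, -1]
After 'pick 1': [-6, -1, 11, -1, 11]
After 'mul': [-6, -1, 11, -11]
After 'div': [-6, -1, -1]
After 'push 16': [-6, -1, -1, 16]

Answer: [-6, -1, -1, 16]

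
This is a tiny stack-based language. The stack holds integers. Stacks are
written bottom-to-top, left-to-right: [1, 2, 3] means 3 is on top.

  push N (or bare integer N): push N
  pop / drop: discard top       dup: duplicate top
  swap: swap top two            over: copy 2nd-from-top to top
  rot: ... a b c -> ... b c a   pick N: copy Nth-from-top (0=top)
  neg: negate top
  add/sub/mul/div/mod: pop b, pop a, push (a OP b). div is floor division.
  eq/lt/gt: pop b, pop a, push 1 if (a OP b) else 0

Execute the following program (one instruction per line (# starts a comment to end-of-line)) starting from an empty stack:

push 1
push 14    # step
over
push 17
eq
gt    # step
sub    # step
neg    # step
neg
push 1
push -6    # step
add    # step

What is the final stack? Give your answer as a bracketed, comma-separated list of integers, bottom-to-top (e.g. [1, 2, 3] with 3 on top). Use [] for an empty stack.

Answer: [0, -5]

Derivation:
After 'push 1': [1]
After 'push 14': [1, 14]
After 'over': [1, 14, 1]
After 'push 17': [1, 14, 1, 17]
After 'eq': [1, 14, 0]
After 'gt': [1, 1]
After 'sub': [0]
After 'neg': [0]
After 'neg': [0]
After 'push 1': [0, 1]
After 'push -6': [0, 1, -6]
After 'add': [0, -5]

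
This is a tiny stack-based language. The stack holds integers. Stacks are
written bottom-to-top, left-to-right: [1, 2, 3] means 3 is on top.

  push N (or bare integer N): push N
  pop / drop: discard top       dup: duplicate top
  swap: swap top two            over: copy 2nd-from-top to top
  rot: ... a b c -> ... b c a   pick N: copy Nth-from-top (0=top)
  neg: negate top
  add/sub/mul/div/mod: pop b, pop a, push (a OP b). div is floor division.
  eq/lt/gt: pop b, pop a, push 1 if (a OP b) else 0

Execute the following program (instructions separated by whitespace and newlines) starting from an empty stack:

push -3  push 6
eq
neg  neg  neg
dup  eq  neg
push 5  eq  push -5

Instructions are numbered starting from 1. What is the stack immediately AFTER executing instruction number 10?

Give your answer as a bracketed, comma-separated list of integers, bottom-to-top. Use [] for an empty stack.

Answer: [-1, 5]

Derivation:
Step 1 ('push -3'): [-3]
Step 2 ('push 6'): [-3, 6]
Step 3 ('eq'): [0]
Step 4 ('neg'): [0]
Step 5 ('neg'): [0]
Step 6 ('neg'): [0]
Step 7 ('dup'): [0, 0]
Step 8 ('eq'): [1]
Step 9 ('neg'): [-1]
Step 10 ('push 5'): [-1, 5]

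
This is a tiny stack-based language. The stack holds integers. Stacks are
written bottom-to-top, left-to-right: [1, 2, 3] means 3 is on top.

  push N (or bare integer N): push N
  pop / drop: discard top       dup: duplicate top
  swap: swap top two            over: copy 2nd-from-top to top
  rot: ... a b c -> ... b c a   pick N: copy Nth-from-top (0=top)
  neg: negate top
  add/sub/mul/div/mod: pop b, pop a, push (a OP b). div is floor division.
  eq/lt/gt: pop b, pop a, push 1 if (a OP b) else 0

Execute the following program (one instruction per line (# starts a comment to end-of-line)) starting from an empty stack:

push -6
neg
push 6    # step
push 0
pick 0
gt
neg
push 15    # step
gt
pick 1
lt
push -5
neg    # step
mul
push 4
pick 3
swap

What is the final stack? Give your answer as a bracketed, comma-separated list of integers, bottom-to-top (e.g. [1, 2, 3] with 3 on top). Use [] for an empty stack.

Answer: [6, 6, 5, 6, 4]

Derivation:
After 'push -6': [-6]
After 'neg': [6]
After 'push 6': [6, 6]
After 'push 0': [6, 6, 0]
After 'pick 0': [6, 6, 0, 0]
After 'gt': [6, 6, 0]
After 'neg': [6, 6, 0]
After 'push 15': [6, 6, 0, 15]
After 'gt': [6, 6, 0]
After 'pick 1': [6, 6, 0, 6]
After 'lt': [6, 6, 1]
After 'push -5': [6, 6, 1, -5]
After 'neg': [6, 6, 1, 5]
After 'mul': [6, 6, 5]
After 'push 4': [6, 6, 5, 4]
After 'pick 3': [6, 6, 5, 4, 6]
After 'swap': [6, 6, 5, 6, 4]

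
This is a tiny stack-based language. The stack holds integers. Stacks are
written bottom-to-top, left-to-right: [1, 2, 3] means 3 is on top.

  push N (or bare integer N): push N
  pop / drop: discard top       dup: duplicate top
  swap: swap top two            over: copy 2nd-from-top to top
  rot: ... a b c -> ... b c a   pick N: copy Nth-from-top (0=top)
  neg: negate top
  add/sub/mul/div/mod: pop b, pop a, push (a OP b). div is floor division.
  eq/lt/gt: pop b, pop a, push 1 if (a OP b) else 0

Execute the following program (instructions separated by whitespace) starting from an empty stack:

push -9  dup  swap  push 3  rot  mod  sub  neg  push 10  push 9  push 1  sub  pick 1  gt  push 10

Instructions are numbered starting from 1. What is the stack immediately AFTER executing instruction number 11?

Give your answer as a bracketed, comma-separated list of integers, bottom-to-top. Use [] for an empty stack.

Step 1 ('push -9'): [-9]
Step 2 ('dup'): [-9, -9]
Step 3 ('swap'): [-9, -9]
Step 4 ('push 3'): [-9, -9, 3]
Step 5 ('rot'): [-9, 3, -9]
Step 6 ('mod'): [-9, -6]
Step 7 ('sub'): [-3]
Step 8 ('neg'): [3]
Step 9 ('push 10'): [3, 10]
Step 10 ('push 9'): [3, 10, 9]
Step 11 ('push 1'): [3, 10, 9, 1]

Answer: [3, 10, 9, 1]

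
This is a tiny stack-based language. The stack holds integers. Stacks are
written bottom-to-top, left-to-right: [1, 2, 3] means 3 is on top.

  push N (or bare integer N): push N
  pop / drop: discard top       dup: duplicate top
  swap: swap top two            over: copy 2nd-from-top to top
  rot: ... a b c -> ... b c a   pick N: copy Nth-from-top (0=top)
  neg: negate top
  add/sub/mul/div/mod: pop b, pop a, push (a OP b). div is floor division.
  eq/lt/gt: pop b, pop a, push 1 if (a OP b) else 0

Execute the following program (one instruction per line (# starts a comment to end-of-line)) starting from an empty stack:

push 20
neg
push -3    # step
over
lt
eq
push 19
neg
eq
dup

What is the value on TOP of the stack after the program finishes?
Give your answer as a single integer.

After 'push 20': [20]
After 'neg': [-20]
After 'push -3': [-20, -3]
After 'over': [-20, -3, -20]
After 'lt': [-20, 0]
After 'eq': [0]
After 'push 19': [0, 19]
After 'neg': [0, -19]
After 'eq': [0]
After 'dup': [0, 0]

Answer: 0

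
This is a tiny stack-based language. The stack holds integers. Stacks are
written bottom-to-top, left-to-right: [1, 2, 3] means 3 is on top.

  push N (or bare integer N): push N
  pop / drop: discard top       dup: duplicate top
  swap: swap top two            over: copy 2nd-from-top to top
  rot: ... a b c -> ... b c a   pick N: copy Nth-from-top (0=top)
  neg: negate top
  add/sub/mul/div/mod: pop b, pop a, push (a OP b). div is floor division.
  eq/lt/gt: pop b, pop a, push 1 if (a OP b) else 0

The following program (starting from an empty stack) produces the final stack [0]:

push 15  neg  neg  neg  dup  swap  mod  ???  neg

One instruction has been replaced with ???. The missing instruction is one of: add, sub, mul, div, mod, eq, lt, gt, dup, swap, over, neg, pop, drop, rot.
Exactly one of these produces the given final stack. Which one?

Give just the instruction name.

Answer: neg

Derivation:
Stack before ???: [0]
Stack after ???:  [0]
The instruction that transforms [0] -> [0] is: neg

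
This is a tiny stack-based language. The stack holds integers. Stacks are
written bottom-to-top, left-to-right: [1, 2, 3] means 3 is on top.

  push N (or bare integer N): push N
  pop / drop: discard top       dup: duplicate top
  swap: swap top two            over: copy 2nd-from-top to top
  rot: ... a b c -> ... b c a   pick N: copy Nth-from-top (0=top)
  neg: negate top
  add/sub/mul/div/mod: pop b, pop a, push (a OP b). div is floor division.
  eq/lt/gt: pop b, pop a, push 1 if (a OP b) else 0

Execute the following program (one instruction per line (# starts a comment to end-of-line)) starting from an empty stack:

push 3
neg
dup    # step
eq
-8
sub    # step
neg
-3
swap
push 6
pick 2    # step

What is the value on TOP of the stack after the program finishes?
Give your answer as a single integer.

After 'push 3': [3]
After 'neg': [-3]
After 'dup': [-3, -3]
After 'eq': [1]
After 'push -8': [1, -8]
After 'sub': [9]
After 'neg': [-9]
After 'push -3': [-9, -3]
After 'swap': [-3, -9]
After 'push 6': [-3, -9, 6]
After 'pick 2': [-3, -9, 6, -3]

Answer: -3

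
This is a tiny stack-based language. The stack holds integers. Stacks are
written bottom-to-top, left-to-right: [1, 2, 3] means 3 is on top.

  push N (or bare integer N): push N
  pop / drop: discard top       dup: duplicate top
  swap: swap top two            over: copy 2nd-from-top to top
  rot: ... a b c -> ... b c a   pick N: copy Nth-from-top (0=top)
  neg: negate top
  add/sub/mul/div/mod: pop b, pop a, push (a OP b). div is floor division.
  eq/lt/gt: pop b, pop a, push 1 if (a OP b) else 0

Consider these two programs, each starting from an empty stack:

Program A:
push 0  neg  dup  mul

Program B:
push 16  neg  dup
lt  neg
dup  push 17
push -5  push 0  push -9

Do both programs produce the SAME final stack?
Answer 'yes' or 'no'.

Answer: no

Derivation:
Program A trace:
  After 'push 0': [0]
  After 'neg': [0]
  After 'dup': [0, 0]
  After 'mul': [0]
Program A final stack: [0]

Program B trace:
  After 'push 16': [16]
  After 'neg': [-16]
  After 'dup': [-16, -16]
  After 'lt': [0]
  After 'neg': [0]
  After 'dup': [0, 0]
  After 'push 17': [0, 0, 17]
  After 'push -5': [0, 0, 17, -5]
  After 'push 0': [0, 0, 17, -5, 0]
  After 'push -9': [0, 0, 17, -5, 0, -9]
Program B final stack: [0, 0, 17, -5, 0, -9]
Same: no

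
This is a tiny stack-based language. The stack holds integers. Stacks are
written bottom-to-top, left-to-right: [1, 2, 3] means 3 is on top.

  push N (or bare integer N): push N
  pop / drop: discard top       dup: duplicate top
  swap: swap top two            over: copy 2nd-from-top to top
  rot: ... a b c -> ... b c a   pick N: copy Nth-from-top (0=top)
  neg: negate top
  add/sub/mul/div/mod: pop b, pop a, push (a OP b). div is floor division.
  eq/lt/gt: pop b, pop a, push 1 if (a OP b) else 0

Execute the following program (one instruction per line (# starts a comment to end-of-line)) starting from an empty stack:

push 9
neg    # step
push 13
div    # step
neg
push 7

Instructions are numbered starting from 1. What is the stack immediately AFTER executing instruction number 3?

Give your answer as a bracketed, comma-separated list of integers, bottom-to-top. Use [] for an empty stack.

Step 1 ('push 9'): [9]
Step 2 ('neg'): [-9]
Step 3 ('push 13'): [-9, 13]

Answer: [-9, 13]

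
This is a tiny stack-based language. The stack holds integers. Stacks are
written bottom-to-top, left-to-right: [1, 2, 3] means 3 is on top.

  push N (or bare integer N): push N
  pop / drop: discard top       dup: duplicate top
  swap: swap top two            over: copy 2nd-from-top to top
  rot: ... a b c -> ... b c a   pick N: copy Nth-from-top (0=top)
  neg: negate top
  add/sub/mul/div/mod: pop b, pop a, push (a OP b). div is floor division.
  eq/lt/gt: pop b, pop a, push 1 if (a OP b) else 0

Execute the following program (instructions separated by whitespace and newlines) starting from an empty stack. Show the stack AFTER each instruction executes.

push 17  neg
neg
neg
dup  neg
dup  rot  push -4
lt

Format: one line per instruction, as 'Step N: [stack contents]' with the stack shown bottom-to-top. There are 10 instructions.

Step 1: [17]
Step 2: [-17]
Step 3: [17]
Step 4: [-17]
Step 5: [-17, -17]
Step 6: [-17, 17]
Step 7: [-17, 17, 17]
Step 8: [17, 17, -17]
Step 9: [17, 17, -17, -4]
Step 10: [17, 17, 1]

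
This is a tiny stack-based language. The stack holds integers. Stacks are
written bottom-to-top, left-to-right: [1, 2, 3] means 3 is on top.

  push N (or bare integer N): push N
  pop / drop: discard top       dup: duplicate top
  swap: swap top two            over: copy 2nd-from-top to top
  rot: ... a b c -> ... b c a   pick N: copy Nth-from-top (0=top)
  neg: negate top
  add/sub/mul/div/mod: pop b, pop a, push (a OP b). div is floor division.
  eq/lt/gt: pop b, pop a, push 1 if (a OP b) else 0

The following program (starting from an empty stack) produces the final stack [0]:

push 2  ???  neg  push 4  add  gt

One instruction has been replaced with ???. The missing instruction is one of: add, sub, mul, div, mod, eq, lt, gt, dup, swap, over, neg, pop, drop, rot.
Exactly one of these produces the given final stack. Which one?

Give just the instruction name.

Stack before ???: [2]
Stack after ???:  [2, 2]
The instruction that transforms [2] -> [2, 2] is: dup

Answer: dup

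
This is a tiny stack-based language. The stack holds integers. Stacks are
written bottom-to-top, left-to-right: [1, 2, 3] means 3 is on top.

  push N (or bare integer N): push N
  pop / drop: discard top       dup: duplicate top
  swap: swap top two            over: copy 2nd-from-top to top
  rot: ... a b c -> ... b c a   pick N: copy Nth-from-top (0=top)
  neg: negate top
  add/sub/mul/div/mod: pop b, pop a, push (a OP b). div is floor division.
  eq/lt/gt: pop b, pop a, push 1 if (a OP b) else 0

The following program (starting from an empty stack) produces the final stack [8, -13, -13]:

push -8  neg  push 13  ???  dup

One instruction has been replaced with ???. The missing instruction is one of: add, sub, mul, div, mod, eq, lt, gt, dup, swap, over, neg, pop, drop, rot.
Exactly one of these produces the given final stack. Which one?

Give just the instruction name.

Stack before ???: [8, 13]
Stack after ???:  [8, -13]
The instruction that transforms [8, 13] -> [8, -13] is: neg

Answer: neg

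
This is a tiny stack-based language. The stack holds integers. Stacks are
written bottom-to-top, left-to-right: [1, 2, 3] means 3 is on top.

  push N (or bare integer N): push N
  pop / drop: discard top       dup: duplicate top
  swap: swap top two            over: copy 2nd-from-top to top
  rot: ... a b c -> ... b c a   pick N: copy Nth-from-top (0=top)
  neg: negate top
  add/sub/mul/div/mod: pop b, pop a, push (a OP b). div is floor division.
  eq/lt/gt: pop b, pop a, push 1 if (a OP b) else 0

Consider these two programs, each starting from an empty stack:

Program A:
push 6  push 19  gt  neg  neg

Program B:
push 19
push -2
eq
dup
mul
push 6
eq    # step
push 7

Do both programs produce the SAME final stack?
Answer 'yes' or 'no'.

Program A trace:
  After 'push 6': [6]
  After 'push 19': [6, 19]
  After 'gt': [0]
  After 'neg': [0]
  After 'neg': [0]
Program A final stack: [0]

Program B trace:
  After 'push 19': [19]
  After 'push -2': [19, -2]
  After 'eq': [0]
  After 'dup': [0, 0]
  After 'mul': [0]
  After 'push 6': [0, 6]
  After 'eq': [0]
  After 'push 7': [0, 7]
Program B final stack: [0, 7]
Same: no

Answer: no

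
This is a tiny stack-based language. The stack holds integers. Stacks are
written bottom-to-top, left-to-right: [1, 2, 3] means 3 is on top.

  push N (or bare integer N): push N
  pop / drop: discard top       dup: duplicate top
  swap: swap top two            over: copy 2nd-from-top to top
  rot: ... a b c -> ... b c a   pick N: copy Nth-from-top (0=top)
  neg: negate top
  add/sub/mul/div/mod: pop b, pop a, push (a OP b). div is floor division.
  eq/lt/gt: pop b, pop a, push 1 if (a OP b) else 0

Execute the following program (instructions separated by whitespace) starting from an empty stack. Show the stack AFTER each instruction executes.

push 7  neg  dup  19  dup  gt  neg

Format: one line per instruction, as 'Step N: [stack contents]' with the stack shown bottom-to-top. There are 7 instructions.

Step 1: [7]
Step 2: [-7]
Step 3: [-7, -7]
Step 4: [-7, -7, 19]
Step 5: [-7, -7, 19, 19]
Step 6: [-7, -7, 0]
Step 7: [-7, -7, 0]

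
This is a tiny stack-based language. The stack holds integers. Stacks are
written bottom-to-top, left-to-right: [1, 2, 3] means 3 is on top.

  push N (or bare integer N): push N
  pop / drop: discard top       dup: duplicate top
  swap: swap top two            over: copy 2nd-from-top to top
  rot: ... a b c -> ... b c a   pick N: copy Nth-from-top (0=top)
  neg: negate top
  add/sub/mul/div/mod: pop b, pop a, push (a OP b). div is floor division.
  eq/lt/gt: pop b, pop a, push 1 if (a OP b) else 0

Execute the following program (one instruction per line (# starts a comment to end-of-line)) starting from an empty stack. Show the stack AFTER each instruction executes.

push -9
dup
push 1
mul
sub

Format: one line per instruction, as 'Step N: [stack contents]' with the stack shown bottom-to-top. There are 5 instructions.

Step 1: [-9]
Step 2: [-9, -9]
Step 3: [-9, -9, 1]
Step 4: [-9, -9]
Step 5: [0]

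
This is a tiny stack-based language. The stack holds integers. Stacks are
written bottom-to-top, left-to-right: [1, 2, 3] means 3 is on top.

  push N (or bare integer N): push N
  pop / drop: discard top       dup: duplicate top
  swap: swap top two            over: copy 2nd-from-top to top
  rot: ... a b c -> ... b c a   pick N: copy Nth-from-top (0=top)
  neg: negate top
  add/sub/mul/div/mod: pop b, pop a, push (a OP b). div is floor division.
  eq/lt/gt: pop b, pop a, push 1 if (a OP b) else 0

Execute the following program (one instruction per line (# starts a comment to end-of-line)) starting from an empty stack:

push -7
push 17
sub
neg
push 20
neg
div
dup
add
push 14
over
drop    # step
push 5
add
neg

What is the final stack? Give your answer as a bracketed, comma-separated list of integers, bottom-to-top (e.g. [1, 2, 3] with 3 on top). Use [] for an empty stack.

Answer: [-4, -19]

Derivation:
After 'push -7': [-7]
After 'push 17': [-7, 17]
After 'sub': [-24]
After 'neg': [24]
After 'push 20': [24, 20]
After 'neg': [24, -20]
After 'div': [-2]
After 'dup': [-2, -2]
After 'add': [-4]
After 'push 14': [-4, 14]
After 'over': [-4, 14, -4]
After 'drop': [-4, 14]
After 'push 5': [-4, 14, 5]
After 'add': [-4, 19]
After 'neg': [-4, -19]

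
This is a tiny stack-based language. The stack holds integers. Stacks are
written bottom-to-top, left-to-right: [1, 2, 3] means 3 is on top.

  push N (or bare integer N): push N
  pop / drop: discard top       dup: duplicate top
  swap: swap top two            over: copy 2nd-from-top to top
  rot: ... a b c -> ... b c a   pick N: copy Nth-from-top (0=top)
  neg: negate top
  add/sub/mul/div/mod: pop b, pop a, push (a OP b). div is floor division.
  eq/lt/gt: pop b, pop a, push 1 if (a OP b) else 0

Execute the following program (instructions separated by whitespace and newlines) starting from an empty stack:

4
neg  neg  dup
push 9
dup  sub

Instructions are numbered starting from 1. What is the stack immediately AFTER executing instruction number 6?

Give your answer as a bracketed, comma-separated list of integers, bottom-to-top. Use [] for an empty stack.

Answer: [4, 4, 9, 9]

Derivation:
Step 1 ('4'): [4]
Step 2 ('neg'): [-4]
Step 3 ('neg'): [4]
Step 4 ('dup'): [4, 4]
Step 5 ('push 9'): [4, 4, 9]
Step 6 ('dup'): [4, 4, 9, 9]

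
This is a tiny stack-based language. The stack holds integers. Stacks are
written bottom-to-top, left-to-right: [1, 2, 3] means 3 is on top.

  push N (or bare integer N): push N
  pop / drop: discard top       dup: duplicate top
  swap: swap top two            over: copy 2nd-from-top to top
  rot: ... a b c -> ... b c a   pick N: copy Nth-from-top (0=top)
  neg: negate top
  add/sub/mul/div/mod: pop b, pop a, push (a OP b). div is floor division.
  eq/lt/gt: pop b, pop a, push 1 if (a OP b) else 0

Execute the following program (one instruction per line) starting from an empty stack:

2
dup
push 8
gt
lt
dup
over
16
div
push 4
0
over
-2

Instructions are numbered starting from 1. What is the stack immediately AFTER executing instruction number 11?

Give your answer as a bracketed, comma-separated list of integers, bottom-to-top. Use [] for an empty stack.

Answer: [0, 0, 0, 4, 0]

Derivation:
Step 1 ('2'): [2]
Step 2 ('dup'): [2, 2]
Step 3 ('push 8'): [2, 2, 8]
Step 4 ('gt'): [2, 0]
Step 5 ('lt'): [0]
Step 6 ('dup'): [0, 0]
Step 7 ('over'): [0, 0, 0]
Step 8 ('16'): [0, 0, 0, 16]
Step 9 ('div'): [0, 0, 0]
Step 10 ('push 4'): [0, 0, 0, 4]
Step 11 ('0'): [0, 0, 0, 4, 0]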